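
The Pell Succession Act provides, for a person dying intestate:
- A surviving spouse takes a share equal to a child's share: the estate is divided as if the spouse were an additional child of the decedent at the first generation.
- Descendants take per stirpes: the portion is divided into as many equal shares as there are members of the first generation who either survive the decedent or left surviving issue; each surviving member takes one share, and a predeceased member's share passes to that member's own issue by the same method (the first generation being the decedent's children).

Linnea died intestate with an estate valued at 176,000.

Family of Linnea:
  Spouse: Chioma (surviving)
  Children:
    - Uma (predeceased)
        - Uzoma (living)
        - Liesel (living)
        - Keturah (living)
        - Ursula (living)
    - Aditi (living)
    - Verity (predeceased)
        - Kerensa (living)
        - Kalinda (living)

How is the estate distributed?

The spouse counts as an additional share at the children's level, so there are 4 primary shares of 44,000. Chioma takes one such share (44,000).
The children's combined portion (132,000) is divided into 3 shares of 44,000: Aditi takes 44,000; Uma's 44,000 share passes to Uma's issue; Verity's 44,000 share passes to Verity's issue.
Uma's share (44,000) is divided into 4 shares of 11,000: Uzoma, Liesel, Keturah, and Ursula each take 11,000.
Verity's share (44,000) is divided into 2 shares of 22,000: Kerensa and Kalinda each take 22,000.

Chioma: 44,000; Uzoma: 11,000; Liesel: 11,000; Keturah: 11,000; Ursula: 11,000; Aditi: 44,000; Kerensa: 22,000; Kalinda: 22,000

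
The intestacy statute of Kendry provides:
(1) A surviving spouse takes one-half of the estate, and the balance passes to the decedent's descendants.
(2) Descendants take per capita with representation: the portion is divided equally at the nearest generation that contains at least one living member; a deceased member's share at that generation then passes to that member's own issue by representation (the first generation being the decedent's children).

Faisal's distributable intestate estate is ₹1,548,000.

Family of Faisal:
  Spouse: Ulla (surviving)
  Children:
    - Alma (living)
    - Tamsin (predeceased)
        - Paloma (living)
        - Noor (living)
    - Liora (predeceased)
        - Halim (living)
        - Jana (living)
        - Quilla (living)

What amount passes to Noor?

Noor receives ₹129,000.

Ulla takes one-half of ₹1,548,000 = ₹774,000. The remaining ₹774,000 passes to the descendants.
The descendants' portion (₹774,000) is divided into 3 shares of ₹258,000: Alma takes ₹258,000; Tamsin's ₹258,000 share passes to Tamsin's issue; Liora's ₹258,000 share passes to Liora's issue.
Tamsin's share (₹258,000) is divided into 2 shares of ₹129,000: Paloma and Noor each take ₹129,000.
Liora's share (₹258,000) is divided into 3 shares of ₹86,000: Halim, Jana, and Quilla each take ₹86,000.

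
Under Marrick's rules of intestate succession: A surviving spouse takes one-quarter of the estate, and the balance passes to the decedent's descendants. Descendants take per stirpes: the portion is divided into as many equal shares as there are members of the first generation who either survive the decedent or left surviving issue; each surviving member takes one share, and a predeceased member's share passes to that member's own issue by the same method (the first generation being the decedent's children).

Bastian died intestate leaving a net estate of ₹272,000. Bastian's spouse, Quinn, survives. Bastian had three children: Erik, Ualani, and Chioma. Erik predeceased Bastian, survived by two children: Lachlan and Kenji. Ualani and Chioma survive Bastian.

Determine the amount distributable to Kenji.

Quinn takes one-quarter of ₹272,000 = ₹68,000. The remaining ₹204,000 passes to the descendants.
The descendants' portion (₹204,000) is divided into 3 shares of ₹68,000: Ualani and Chioma each take ₹68,000; Erik's ₹68,000 share passes to Erik's issue.
Erik's share (₹68,000) is divided into 2 shares of ₹34,000: Lachlan and Kenji each take ₹34,000.

Kenji receives ₹34,000.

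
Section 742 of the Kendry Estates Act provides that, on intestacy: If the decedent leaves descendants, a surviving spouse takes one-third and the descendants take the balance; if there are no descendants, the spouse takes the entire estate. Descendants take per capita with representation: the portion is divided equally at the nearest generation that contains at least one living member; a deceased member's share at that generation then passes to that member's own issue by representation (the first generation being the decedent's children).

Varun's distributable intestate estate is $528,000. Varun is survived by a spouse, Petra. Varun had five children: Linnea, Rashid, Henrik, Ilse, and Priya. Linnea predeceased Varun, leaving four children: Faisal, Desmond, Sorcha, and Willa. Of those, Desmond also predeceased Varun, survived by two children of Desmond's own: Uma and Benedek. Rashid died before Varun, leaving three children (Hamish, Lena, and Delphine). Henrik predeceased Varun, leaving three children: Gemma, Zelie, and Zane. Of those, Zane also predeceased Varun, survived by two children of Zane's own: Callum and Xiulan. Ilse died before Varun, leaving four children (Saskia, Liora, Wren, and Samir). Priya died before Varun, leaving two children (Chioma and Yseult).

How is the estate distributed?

Petra: $176,000; Faisal: $22,000; Uma: $11,000; Benedek: $11,000; Sorcha: $22,000; Willa: $22,000; Hamish: $22,000; Lena: $22,000; Delphine: $22,000; Gemma: $22,000; Zelie: $22,000; Callum: $11,000; Xiulan: $11,000; Saskia: $22,000; Liora: $22,000; Wren: $22,000; Samir: $22,000; Chioma: $22,000; Yseult: $22,000

Petra takes one-third of $528,000 = $176,000. The remaining $352,000 passes to the descendants.
No child survives, so the initial division is made at the grandchildren's generation.
The descendants' portion ($352,000) is divided into 16 shares of $22,000: Faisal, Sorcha, Willa, Hamish, Lena, Delphine, Gemma, Zelie, Saskia, Liora, Wren, Samir, Chioma, and Yseult each take $22,000; Desmond's $22,000 share passes to Desmond's issue; Zane's $22,000 share passes to Zane's issue.
Desmond's share ($22,000) is divided into 2 shares of $11,000: Uma and Benedek each take $11,000.
Zane's share ($22,000) is divided into 2 shares of $11,000: Callum and Xiulan each take $11,000.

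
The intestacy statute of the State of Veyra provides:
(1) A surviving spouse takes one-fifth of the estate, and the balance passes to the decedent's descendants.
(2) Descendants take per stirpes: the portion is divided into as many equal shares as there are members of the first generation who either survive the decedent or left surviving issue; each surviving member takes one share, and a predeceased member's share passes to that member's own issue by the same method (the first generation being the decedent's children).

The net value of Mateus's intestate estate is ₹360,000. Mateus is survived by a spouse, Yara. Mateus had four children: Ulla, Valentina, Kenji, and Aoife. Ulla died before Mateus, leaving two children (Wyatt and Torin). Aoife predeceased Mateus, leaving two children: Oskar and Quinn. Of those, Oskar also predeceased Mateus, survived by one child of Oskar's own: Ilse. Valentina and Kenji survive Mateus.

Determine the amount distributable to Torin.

Torin receives ₹36,000.

Yara takes one-fifth of ₹360,000 = ₹72,000. The remaining ₹288,000 passes to the descendants.
The descendants' portion (₹288,000) is divided into 4 shares of ₹72,000: Valentina and Kenji each take ₹72,000; Ulla's ₹72,000 share passes to Ulla's issue; Aoife's ₹72,000 share passes to Aoife's issue.
Ulla's share (₹72,000) is divided into 2 shares of ₹36,000: Wyatt and Torin each take ₹36,000.
Aoife's share (₹72,000) is divided into 2 shares of ₹36,000: Quinn takes ₹36,000; Oskar's ₹36,000 share passes to Oskar's issue.
Oskar's share (₹36,000) passes entirely to Ilse.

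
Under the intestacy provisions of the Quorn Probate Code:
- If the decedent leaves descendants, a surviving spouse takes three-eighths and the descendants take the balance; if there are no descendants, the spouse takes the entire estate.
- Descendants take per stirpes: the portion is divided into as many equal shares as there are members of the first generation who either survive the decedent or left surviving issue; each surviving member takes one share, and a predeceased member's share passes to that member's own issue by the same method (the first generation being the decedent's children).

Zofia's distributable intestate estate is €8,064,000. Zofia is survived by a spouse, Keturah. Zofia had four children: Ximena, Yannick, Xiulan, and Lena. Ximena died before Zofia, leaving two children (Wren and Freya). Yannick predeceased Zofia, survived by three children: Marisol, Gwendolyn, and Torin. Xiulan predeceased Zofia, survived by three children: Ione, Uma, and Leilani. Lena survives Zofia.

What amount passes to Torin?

Torin receives €420,000.

Keturah takes three-eighths of €8,064,000 = €3,024,000. The remaining €5,040,000 passes to the descendants.
The descendants' portion (€5,040,000) is divided into 4 shares of €1,260,000: Lena takes €1,260,000; Ximena's €1,260,000 share passes to Ximena's issue; Yannick's €1,260,000 share passes to Yannick's issue; Xiulan's €1,260,000 share passes to Xiulan's issue.
Ximena's share (€1,260,000) is divided into 2 shares of €630,000: Wren and Freya each take €630,000.
Yannick's share (€1,260,000) is divided into 3 shares of €420,000: Marisol, Gwendolyn, and Torin each take €420,000.
Xiulan's share (€1,260,000) is divided into 3 shares of €420,000: Ione, Uma, and Leilani each take €420,000.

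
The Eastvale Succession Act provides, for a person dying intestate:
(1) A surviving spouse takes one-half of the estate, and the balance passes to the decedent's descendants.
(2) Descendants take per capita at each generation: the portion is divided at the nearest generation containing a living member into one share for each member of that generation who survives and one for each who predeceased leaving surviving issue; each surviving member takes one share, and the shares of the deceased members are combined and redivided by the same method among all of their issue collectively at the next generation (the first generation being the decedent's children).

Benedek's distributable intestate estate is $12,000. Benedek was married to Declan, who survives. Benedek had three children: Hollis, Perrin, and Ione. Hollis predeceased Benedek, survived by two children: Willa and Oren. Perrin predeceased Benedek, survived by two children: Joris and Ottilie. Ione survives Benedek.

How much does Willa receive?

Willa receives $1,000.

Declan takes one-half of $12,000 = $6,000. The remaining $6,000 passes to the descendants.
The descendants' portion ($6,000) is divided at the children's generation into 3 shares of $2,000. Ione takes $2,000. The 2 shares of the deceased (Hollis and Perrin) are combined into a pool of $4,000.
That pool ($4,000) is divided at the grandchildren's generation equally among Willa, Oren, Joris, and Ottilie: $1,000 each.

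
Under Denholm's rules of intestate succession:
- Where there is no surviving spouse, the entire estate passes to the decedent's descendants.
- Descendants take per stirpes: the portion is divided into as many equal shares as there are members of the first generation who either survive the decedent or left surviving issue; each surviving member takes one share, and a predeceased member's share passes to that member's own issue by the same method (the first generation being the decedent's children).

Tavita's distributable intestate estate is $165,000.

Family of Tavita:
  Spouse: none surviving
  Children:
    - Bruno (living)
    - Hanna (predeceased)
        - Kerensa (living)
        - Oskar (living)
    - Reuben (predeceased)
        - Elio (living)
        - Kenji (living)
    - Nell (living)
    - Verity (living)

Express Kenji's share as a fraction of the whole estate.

The entire $165,000 passes to the descendants.
That amount ($165,000) is divided into 5 shares of $33,000: Bruno, Nell, and Verity each take $33,000; Hanna's $33,000 share passes to Hanna's issue; Reuben's $33,000 share passes to Reuben's issue.
Hanna's share ($33,000) is divided into 2 shares of $16,500: Kerensa and Oskar each take $16,500.
Reuben's share ($33,000) is divided into 2 shares of $16,500: Elio and Kenji each take $16,500.

Kenji receives 1/10 of the estate.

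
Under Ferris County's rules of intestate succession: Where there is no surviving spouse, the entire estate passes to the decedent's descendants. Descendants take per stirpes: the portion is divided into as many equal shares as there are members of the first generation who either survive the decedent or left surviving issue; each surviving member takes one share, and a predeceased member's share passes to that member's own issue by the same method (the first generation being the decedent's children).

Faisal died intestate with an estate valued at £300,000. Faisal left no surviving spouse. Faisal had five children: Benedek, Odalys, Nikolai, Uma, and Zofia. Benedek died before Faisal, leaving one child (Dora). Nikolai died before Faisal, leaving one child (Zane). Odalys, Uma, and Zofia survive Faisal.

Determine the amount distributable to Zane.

Zane receives £60,000.

The entire £300,000 passes to the descendants.
That amount (£300,000) is divided into 5 shares of £60,000: Odalys, Uma, and Zofia each take £60,000; Benedek's £60,000 share passes to Benedek's issue; Nikolai's £60,000 share passes to Nikolai's issue.
Benedek's share (£60,000) passes entirely to Dora.
Nikolai's share (£60,000) passes entirely to Zane.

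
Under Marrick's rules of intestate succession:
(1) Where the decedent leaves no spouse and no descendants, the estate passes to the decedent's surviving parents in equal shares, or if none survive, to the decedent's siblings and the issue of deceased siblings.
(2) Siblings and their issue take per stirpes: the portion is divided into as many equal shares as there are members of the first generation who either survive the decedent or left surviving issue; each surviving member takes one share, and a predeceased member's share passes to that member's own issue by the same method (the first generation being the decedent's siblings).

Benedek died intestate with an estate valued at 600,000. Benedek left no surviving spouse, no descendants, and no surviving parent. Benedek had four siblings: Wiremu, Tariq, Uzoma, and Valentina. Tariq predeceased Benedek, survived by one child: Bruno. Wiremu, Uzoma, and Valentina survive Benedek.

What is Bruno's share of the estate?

The entire 600,000 passes to the siblings and their issue.
That amount (600,000) is divided into 4 shares of 150,000: Wiremu, Uzoma, and Valentina each take 150,000; Tariq's 150,000 share passes to Tariq's issue.
Tariq's share (150,000) passes entirely to Bruno.

Bruno receives 150,000.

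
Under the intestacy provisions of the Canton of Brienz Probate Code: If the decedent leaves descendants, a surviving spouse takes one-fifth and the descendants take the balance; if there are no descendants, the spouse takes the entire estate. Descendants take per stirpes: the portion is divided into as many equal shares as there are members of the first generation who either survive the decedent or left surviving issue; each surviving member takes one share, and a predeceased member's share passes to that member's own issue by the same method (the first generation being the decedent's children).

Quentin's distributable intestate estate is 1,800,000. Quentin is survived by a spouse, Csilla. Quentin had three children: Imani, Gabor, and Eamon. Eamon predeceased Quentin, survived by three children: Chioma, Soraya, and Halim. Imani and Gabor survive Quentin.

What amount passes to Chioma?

Csilla takes one-fifth of 1,800,000 = 360,000. The remaining 1,440,000 passes to the descendants.
The descendants' portion (1,440,000) is divided into 3 shares of 480,000: Imani and Gabor each take 480,000; Eamon's 480,000 share passes to Eamon's issue.
Eamon's share (480,000) is divided into 3 shares of 160,000: Chioma, Soraya, and Halim each take 160,000.

Chioma receives 160,000.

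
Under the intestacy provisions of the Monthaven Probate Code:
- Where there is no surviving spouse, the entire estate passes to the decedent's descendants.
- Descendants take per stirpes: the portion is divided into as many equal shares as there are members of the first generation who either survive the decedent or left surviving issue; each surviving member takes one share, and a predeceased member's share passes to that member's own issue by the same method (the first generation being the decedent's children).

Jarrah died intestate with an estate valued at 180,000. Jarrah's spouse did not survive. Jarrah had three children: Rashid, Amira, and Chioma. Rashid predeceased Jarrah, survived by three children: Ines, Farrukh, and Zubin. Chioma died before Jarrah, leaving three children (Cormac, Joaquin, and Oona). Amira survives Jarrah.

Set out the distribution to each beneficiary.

The entire 180,000 passes to the descendants.
That amount (180,000) is divided into 3 shares of 60,000: Amira takes 60,000; Rashid's 60,000 share passes to Rashid's issue; Chioma's 60,000 share passes to Chioma's issue.
Rashid's share (60,000) is divided into 3 shares of 20,000: Ines, Farrukh, and Zubin each take 20,000.
Chioma's share (60,000) is divided into 3 shares of 20,000: Cormac, Joaquin, and Oona each take 20,000.

Ines: 20,000; Farrukh: 20,000; Zubin: 20,000; Amira: 60,000; Cormac: 20,000; Joaquin: 20,000; Oona: 20,000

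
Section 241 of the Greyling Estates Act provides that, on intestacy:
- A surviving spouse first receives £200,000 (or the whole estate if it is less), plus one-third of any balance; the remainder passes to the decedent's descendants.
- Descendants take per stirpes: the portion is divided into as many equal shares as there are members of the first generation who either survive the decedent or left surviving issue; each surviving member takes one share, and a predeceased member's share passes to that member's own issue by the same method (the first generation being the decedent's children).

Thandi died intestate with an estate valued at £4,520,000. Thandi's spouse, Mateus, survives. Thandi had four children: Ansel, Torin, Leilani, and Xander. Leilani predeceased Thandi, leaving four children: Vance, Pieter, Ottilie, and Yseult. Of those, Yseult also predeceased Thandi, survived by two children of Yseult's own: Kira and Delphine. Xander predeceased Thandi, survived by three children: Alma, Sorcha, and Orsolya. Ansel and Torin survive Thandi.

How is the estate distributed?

Mateus first takes £200,000, leaving a balance of £4,320,000. Mateus then takes one-third of the balance (£1,440,000), for a total of £1,640,000. The remaining £2,880,000 passes to the descendants.
The descendants' portion (£2,880,000) is divided into 4 shares of £720,000: Ansel and Torin each take £720,000; Leilani's £720,000 share passes to Leilani's issue; Xander's £720,000 share passes to Xander's issue.
Leilani's share (£720,000) is divided into 4 shares of £180,000: Vance, Pieter, and Ottilie each take £180,000; Yseult's £180,000 share passes to Yseult's issue.
Yseult's share (£180,000) is divided into 2 shares of £90,000: Kira and Delphine each take £90,000.
Xander's share (£720,000) is divided into 3 shares of £240,000: Alma, Sorcha, and Orsolya each take £240,000.

Mateus: £1,640,000; Ansel: £720,000; Torin: £720,000; Vance: £180,000; Pieter: £180,000; Ottilie: £180,000; Kira: £90,000; Delphine: £90,000; Alma: £240,000; Sorcha: £240,000; Orsolya: £240,000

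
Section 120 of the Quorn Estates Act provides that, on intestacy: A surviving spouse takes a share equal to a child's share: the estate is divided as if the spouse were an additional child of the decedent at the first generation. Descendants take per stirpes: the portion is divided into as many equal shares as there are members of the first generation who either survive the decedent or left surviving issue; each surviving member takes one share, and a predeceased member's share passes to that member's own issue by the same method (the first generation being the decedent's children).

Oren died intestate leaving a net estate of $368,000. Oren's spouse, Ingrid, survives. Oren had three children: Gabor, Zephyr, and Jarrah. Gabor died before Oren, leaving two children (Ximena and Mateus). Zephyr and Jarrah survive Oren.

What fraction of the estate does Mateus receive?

Mateus receives 1/8 of the estate.

The spouse counts as an additional share at the children's level, so there are 4 primary shares of $92,000. Ingrid takes one such share ($92,000).
The children's combined portion ($276,000) is divided into 3 shares of $92,000: Zephyr and Jarrah each take $92,000; Gabor's $92,000 share passes to Gabor's issue.
Gabor's share ($92,000) is divided into 2 shares of $46,000: Ximena and Mateus each take $46,000.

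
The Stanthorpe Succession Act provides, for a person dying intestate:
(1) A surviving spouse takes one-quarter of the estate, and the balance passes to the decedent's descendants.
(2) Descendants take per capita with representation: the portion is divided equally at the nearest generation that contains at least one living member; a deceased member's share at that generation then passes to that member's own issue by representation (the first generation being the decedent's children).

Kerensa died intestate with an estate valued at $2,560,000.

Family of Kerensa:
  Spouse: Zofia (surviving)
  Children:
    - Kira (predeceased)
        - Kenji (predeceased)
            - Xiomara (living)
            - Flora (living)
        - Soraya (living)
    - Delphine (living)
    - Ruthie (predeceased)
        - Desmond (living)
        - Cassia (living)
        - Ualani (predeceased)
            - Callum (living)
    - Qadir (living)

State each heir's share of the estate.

Zofia takes one-quarter of $2,560,000 = $640,000. The remaining $1,920,000 passes to the descendants.
The descendants' portion ($1,920,000) is divided into 4 shares of $480,000: Delphine and Qadir each take $480,000; Kira's $480,000 share passes to Kira's issue; Ruthie's $480,000 share passes to Ruthie's issue.
Kira's share ($480,000) is divided into 2 shares of $240,000: Soraya takes $240,000; Kenji's $240,000 share passes to Kenji's issue.
Kenji's share ($240,000) is divided into 2 shares of $120,000: Xiomara and Flora each take $120,000.
Ruthie's share ($480,000) is divided into 3 shares of $160,000: Desmond and Cassia each take $160,000; Ualani's $160,000 share passes to Ualani's issue.
Ualani's share ($160,000) passes entirely to Callum.

Zofia: $640,000; Xiomara: $120,000; Flora: $120,000; Soraya: $240,000; Delphine: $480,000; Desmond: $160,000; Cassia: $160,000; Callum: $160,000; Qadir: $480,000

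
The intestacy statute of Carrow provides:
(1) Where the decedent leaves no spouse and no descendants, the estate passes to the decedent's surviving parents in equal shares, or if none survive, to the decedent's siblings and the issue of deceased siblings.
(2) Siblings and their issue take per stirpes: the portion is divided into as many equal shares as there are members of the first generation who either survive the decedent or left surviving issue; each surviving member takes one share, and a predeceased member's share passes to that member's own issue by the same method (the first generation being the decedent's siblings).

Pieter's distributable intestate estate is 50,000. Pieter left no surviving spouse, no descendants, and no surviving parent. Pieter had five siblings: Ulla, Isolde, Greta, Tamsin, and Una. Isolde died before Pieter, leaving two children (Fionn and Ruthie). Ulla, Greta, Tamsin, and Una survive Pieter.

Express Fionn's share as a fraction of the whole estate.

The entire 50,000 passes to the siblings and their issue.
That amount (50,000) is divided into 5 shares of 10,000: Ulla, Greta, Tamsin, and Una each take 10,000; Isolde's 10,000 share passes to Isolde's issue.
Isolde's share (10,000) is divided into 2 shares of 5,000: Fionn and Ruthie each take 5,000.

Fionn receives 1/10 of the estate.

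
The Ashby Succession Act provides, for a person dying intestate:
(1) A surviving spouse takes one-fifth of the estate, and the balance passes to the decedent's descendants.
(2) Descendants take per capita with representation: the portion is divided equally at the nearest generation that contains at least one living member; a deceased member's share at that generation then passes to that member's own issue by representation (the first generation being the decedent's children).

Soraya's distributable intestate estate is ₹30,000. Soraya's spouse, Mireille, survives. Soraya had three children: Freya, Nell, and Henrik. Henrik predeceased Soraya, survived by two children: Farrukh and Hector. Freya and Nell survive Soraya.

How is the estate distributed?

Mireille takes one-fifth of ₹30,000 = ₹6,000. The remaining ₹24,000 passes to the descendants.
The descendants' portion (₹24,000) is divided into 3 shares of ₹8,000: Freya and Nell each take ₹8,000; Henrik's ₹8,000 share passes to Henrik's issue.
Henrik's share (₹8,000) is divided into 2 shares of ₹4,000: Farrukh and Hector each take ₹4,000.

Mireille: ₹6,000; Freya: ₹8,000; Nell: ₹8,000; Farrukh: ₹4,000; Hector: ₹4,000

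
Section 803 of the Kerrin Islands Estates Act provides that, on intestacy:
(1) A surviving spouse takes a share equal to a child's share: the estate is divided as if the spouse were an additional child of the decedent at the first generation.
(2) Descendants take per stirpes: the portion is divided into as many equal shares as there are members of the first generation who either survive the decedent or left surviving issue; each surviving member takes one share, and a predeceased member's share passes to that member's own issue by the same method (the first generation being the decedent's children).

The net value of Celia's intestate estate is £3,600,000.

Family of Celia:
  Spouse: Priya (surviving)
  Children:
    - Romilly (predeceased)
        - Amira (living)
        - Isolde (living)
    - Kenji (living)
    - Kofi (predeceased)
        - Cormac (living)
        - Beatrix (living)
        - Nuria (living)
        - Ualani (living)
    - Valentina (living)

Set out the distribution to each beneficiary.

Priya: £720,000; Amira: £360,000; Isolde: £360,000; Kenji: £720,000; Cormac: £180,000; Beatrix: £180,000; Nuria: £180,000; Ualani: £180,000; Valentina: £720,000

The spouse counts as an additional share at the children's level, so there are 5 primary shares of £720,000. Priya takes one such share (£720,000).
The children's combined portion (£2,880,000) is divided into 4 shares of £720,000: Kenji and Valentina each take £720,000; Romilly's £720,000 share passes to Romilly's issue; Kofi's £720,000 share passes to Kofi's issue.
Romilly's share (£720,000) is divided into 2 shares of £360,000: Amira and Isolde each take £360,000.
Kofi's share (£720,000) is divided into 4 shares of £180,000: Cormac, Beatrix, Nuria, and Ualani each take £180,000.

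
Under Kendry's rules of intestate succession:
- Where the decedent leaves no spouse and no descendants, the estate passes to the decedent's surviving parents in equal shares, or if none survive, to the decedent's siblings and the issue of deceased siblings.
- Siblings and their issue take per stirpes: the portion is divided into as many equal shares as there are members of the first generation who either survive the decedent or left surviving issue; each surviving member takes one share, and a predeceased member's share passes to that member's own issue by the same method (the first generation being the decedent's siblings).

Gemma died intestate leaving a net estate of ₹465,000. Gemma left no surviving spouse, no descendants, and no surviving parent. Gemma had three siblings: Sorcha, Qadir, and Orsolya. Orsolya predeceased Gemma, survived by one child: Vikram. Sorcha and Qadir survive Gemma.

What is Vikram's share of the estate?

Vikram receives ₹155,000.

The entire ₹465,000 passes to the siblings and their issue.
That amount (₹465,000) is divided into 3 shares of ₹155,000: Sorcha and Qadir each take ₹155,000; Orsolya's ₹155,000 share passes to Orsolya's issue.
Orsolya's share (₹155,000) passes entirely to Vikram.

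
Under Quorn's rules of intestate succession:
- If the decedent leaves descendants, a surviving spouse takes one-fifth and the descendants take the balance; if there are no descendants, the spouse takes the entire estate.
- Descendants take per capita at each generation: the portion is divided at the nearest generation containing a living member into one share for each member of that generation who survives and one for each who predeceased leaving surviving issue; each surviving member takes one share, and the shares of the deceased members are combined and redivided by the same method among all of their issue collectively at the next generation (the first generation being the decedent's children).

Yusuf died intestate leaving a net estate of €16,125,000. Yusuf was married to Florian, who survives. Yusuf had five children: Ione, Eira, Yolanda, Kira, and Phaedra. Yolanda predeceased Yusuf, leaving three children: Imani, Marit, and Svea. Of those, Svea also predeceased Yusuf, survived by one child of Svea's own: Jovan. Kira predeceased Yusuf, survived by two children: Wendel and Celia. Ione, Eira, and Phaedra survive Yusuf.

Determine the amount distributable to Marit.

Florian takes one-fifth of €16,125,000 = €3,225,000. The remaining €12,900,000 passes to the descendants.
The descendants' portion (€12,900,000) is divided at the children's generation into 5 shares of €2,580,000. Ione, Eira, and Phaedra each take €2,580,000. The 2 shares of the deceased (Yolanda and Kira) are combined into a pool of €5,160,000.
That pool (€5,160,000) is divided at the grandchildren's generation into 5 shares of €1,032,000. Imani, Marit, Wendel, and Celia each take €1,032,000. The remaining share for the deceased Svea (€1,032,000) is carried to the next generation.
That pool (€1,032,000) passes entirely to Jovan, the sole taker at the great-grandchildren's generation.

Marit receives €1,032,000.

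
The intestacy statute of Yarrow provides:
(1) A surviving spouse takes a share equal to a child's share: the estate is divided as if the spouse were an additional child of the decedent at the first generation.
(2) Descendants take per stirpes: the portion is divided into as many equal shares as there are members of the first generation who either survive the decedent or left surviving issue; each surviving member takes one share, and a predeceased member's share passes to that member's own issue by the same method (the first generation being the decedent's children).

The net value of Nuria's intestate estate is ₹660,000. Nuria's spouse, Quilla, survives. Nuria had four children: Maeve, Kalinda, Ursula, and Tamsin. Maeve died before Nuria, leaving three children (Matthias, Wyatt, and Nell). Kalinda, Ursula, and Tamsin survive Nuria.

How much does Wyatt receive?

Wyatt receives ₹44,000.

The spouse counts as an additional share at the children's level, so there are 5 primary shares of ₹132,000. Quilla takes one such share (₹132,000).
The children's combined portion (₹528,000) is divided into 4 shares of ₹132,000: Kalinda, Ursula, and Tamsin each take ₹132,000; Maeve's ₹132,000 share passes to Maeve's issue.
Maeve's share (₹132,000) is divided into 3 shares of ₹44,000: Matthias, Wyatt, and Nell each take ₹44,000.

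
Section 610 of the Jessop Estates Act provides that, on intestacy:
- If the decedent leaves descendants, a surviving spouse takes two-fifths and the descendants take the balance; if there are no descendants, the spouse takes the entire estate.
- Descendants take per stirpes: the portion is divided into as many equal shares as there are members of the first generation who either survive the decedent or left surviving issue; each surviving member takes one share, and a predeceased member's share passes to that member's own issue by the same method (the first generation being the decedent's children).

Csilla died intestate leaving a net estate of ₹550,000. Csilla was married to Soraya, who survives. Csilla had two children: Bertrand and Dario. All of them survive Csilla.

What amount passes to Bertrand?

Soraya takes two-fifths of ₹550,000 = ₹220,000. The remaining ₹330,000 passes to the descendants.
The descendants' portion (₹330,000) is divided into 2 shares of ₹165,000: Bertrand and Dario each take ₹165,000.

Bertrand receives ₹165,000.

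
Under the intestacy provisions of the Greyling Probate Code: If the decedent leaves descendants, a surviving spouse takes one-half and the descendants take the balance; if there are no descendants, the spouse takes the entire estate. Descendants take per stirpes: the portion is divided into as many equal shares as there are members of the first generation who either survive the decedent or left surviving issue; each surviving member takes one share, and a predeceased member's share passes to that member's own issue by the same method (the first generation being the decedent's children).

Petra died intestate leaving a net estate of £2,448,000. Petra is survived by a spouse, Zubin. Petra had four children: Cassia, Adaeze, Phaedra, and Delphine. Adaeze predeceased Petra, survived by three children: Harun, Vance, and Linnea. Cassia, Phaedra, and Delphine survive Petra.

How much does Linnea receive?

Zubin takes one-half of £2,448,000 = £1,224,000. The remaining £1,224,000 passes to the descendants.
The descendants' portion (£1,224,000) is divided into 4 shares of £306,000: Cassia, Phaedra, and Delphine each take £306,000; Adaeze's £306,000 share passes to Adaeze's issue.
Adaeze's share (£306,000) is divided into 3 shares of £102,000: Harun, Vance, and Linnea each take £102,000.

Linnea receives £102,000.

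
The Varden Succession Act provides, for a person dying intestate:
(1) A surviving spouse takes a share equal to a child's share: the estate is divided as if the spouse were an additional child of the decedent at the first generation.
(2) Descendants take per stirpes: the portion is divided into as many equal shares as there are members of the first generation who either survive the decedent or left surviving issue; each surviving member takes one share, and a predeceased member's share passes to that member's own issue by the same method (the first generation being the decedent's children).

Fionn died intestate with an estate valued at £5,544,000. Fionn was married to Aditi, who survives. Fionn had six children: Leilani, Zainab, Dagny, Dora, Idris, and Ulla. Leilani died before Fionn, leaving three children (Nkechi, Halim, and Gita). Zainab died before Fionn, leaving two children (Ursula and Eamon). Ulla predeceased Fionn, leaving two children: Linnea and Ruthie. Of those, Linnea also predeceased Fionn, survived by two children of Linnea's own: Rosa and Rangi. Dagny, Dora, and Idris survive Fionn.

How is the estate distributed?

The spouse counts as an additional share at the children's level, so there are 7 primary shares of £792,000. Aditi takes one such share (£792,000).
The children's combined portion (£4,752,000) is divided into 6 shares of £792,000: Dagny, Dora, and Idris each take £792,000; Leilani's £792,000 share passes to Leilani's issue; Zainab's £792,000 share passes to Zainab's issue; Ulla's £792,000 share passes to Ulla's issue.
Leilani's share (£792,000) is divided into 3 shares of £264,000: Nkechi, Halim, and Gita each take £264,000.
Zainab's share (£792,000) is divided into 2 shares of £396,000: Ursula and Eamon each take £396,000.
Ulla's share (£792,000) is divided into 2 shares of £396,000: Ruthie takes £396,000; Linnea's £396,000 share passes to Linnea's issue.
Linnea's share (£396,000) is divided into 2 shares of £198,000: Rosa and Rangi each take £198,000.

Aditi: £792,000; Nkechi: £264,000; Halim: £264,000; Gita: £264,000; Ursula: £396,000; Eamon: £396,000; Dagny: £792,000; Dora: £792,000; Idris: £792,000; Rosa: £198,000; Rangi: £198,000; Ruthie: £396,000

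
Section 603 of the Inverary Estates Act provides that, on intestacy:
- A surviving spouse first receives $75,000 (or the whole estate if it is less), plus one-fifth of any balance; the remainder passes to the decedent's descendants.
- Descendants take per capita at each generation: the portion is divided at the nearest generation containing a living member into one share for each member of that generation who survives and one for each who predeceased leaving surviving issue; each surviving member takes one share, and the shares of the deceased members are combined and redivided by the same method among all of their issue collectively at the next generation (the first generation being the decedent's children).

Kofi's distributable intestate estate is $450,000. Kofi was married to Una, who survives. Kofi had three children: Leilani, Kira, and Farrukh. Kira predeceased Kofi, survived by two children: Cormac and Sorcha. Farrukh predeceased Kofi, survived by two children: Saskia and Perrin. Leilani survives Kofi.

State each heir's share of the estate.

Una: $150,000; Leilani: $100,000; Cormac: $50,000; Sorcha: $50,000; Saskia: $50,000; Perrin: $50,000

Una first takes $75,000, leaving a balance of $375,000. Una then takes one-fifth of the balance ($75,000), for a total of $150,000. The remaining $300,000 passes to the descendants.
The descendants' portion ($300,000) is divided at the children's generation into 3 shares of $100,000. Leilani takes $100,000. The 2 shares of the deceased (Kira and Farrukh) are combined into a pool of $200,000.
That pool ($200,000) is divided at the grandchildren's generation equally among Cormac, Sorcha, Saskia, and Perrin: $50,000 each.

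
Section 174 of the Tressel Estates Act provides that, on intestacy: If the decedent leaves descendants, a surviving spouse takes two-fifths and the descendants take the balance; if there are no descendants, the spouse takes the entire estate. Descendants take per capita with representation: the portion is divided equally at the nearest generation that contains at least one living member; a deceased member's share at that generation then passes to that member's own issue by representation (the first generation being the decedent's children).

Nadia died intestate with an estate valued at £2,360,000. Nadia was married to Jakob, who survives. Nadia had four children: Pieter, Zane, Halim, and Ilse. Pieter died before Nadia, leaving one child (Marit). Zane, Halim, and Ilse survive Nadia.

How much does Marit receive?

Jakob takes two-fifths of £2,360,000 = £944,000. The remaining £1,416,000 passes to the descendants.
The descendants' portion (£1,416,000) is divided into 4 shares of £354,000: Zane, Halim, and Ilse each take £354,000; Pieter's £354,000 share passes to Pieter's issue.
Pieter's share (£354,000) passes entirely to Marit.

Marit receives £354,000.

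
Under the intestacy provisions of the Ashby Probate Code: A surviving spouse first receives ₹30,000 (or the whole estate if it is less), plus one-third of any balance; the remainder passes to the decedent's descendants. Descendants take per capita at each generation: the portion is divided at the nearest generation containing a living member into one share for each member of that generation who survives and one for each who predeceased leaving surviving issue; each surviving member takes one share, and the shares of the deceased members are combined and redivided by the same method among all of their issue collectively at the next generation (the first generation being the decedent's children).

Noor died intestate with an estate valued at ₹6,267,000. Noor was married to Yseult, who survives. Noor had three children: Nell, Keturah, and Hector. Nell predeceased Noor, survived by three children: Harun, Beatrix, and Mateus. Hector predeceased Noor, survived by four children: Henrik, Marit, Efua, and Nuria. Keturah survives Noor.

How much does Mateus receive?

Mateus receives ₹396,000.

Yseult first takes ₹30,000, leaving a balance of ₹6,237,000. Yseult then takes one-third of the balance (₹2,079,000), for a total of ₹2,109,000. The remaining ₹4,158,000 passes to the descendants.
The descendants' portion (₹4,158,000) is divided at the children's generation into 3 shares of ₹1,386,000. Keturah takes ₹1,386,000. The 2 shares of the deceased (Nell and Hector) are combined into a pool of ₹2,772,000.
That pool (₹2,772,000) is divided at the grandchildren's generation equally among Harun, Beatrix, Mateus, Henrik, Marit, Efua, and Nuria: ₹396,000 each.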